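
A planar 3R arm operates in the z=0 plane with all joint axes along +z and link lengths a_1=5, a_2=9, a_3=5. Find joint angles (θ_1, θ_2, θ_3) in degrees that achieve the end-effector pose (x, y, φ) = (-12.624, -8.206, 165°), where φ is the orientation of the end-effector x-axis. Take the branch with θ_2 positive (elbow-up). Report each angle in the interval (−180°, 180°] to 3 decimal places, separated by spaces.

wrist centre = target − a_3·(cos φ, sin φ) = (-7.7944, -9.5001)
cos θ_2 = (151.0040−5²−9²)/(2·5·9) = 0.5000; θ_2 = 59.9970° (elbow-up)
β = atan2(-9.5001,-7.7944) = -129.3672°; ψ = atan2(7.7940,9.5004) = 39.3650°
θ_1 = β − ψ = -168.7322°
θ_3 = φ − θ_1 − θ_2 = -86.2648° (wrapped to (-180°,180°])

-168.732 59.997 -86.265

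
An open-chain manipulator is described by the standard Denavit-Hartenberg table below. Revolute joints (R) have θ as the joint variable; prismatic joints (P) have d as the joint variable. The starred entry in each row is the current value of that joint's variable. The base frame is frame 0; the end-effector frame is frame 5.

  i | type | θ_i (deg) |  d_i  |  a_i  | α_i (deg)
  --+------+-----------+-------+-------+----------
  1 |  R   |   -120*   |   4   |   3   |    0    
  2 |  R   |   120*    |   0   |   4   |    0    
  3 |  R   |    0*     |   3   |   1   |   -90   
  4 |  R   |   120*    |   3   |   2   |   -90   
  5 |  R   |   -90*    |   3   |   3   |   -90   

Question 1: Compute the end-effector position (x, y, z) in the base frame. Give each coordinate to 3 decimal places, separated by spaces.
after link 1: o_1 = (-1.5000, -2.5981, 4.0000)
after link 2: o_2 = (2.5000, -2.5981, 4.0000)
after link 3: o_3 = (3.5000, -2.5981, 7.0000)
after link 4: o_4 = (2.5000, 0.4019, 5.2679)
after link 5: o_5 = (-0.0981, 3.4019, 6.7679)

-0.098 3.402 6.768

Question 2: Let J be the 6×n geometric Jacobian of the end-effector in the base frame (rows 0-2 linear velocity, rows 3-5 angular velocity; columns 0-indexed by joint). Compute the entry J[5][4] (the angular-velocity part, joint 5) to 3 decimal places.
0.500

axis z_4 = (-0.8660,0.0000,0.5000); lever o_n−o_4 = (-2.5981,3.0000,1.5000)
cross product → J_v[:, 4] = (-1.5000,-0.0000,-2.5981)
J_ω[:, 4] = z_4
entry J[5][4] = 0.5000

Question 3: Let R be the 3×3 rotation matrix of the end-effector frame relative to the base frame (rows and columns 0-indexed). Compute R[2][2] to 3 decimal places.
End-effector z-axis (col 2 of R) = (-0.5000,-0.0000,-0.8660)
R[2][2] = -0.8660

-0.866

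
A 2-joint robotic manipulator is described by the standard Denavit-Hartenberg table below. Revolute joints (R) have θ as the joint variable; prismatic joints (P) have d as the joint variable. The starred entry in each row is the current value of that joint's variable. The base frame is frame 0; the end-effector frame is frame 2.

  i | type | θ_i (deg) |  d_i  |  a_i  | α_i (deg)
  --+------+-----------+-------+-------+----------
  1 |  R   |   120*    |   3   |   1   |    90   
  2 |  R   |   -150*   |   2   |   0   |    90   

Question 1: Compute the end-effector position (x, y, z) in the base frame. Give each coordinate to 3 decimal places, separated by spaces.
1.232 1.866 3.000

after link 1: o_1 = (-0.5000, 0.8660, 3.0000)
after link 2: o_2 = (1.2321, 1.8660, 3.0000)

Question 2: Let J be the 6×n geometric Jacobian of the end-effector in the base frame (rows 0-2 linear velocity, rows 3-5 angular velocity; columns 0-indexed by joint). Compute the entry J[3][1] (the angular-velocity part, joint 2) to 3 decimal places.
axis z_1 = (0.8660,0.5000,0.0000); lever o_n−o_1 = (1.7321,1.0000,0.0000)
cross product → J_v[:, 1] = (-0.0000,0.0000,0.0000)
J_ω[:, 1] = z_1
entry J[3][1] = 0.8660

0.866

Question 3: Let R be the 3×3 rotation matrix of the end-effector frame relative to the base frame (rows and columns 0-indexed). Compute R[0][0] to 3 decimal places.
End-effector x-axis (col 0 of R) = (0.4330,-0.7500,-0.5000)
R[0][0] = 0.4330

0.433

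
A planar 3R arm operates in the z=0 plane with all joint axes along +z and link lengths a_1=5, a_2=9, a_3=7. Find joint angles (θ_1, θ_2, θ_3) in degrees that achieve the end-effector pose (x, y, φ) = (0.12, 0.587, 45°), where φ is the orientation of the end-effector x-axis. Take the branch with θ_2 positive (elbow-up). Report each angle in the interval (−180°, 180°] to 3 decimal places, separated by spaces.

119.994 135.000 150.005

wrist centre = target − a_3·(cos φ, sin φ) = (-4.8297, -4.3627)
cos θ_2 = (42.3600−5²−9²)/(2·5·9) = -0.7071; θ_2 = 135.0003° (elbow-up)
β = atan2(-4.3627,-4.8297) = -137.9083°; ψ = atan2(6.3639,-1.3640) = 102.0973°
θ_1 = β − ψ = -240.0056°
θ_3 = φ − θ_1 − θ_2 = 150.0053° (wrapped to (-180°,180°])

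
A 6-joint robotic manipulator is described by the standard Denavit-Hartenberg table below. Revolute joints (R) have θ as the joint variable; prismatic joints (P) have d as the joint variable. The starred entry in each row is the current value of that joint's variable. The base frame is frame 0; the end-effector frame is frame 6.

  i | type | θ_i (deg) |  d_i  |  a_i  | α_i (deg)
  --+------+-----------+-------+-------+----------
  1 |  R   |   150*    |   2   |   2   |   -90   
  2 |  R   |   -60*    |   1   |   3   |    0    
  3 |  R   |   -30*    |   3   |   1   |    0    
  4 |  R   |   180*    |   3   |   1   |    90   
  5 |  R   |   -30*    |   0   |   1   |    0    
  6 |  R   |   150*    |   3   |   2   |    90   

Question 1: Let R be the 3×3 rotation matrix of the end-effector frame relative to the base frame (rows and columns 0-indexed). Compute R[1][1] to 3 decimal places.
0.500

End-effector y-axis (col 1 of R) = (-0.8660,0.5000,-0.0000)
R[1][1] = 0.5000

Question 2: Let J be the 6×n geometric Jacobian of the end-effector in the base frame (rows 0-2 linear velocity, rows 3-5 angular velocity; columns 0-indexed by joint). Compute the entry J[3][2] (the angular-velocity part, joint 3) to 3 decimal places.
axis z_2 = (-0.5000,-0.8660,0.0000); lever o_n−o_2 = (-6.2141,-4.7631,0.1340)
cross product → J_v[:, 2] = (-0.1160,0.0670,-3.0000)
J_ω[:, 2] = z_2
entry J[3][2] = -0.5000

-0.500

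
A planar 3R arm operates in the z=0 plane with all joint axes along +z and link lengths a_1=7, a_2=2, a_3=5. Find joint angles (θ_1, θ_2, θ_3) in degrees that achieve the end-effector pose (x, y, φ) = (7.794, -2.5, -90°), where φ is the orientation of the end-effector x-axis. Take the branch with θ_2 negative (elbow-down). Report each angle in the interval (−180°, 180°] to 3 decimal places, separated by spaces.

wrist centre = target − a_3·(cos φ, sin φ) = (7.7940, 2.5000)
cos θ_2 = (66.9964−7²−2²)/(2·7·2) = 0.4999; θ_2 = -60.0084° (elbow-down)
β = atan2(2.5000,7.7940) = 17.7841°; ψ = atan2(-1.7322,7.9997) = -12.2177°
θ_1 = β − ψ = 30.0019°
θ_3 = φ − θ_1 − θ_2 = -59.9935° (wrapped to (-180°,180°])

30.002 -60.008 -59.993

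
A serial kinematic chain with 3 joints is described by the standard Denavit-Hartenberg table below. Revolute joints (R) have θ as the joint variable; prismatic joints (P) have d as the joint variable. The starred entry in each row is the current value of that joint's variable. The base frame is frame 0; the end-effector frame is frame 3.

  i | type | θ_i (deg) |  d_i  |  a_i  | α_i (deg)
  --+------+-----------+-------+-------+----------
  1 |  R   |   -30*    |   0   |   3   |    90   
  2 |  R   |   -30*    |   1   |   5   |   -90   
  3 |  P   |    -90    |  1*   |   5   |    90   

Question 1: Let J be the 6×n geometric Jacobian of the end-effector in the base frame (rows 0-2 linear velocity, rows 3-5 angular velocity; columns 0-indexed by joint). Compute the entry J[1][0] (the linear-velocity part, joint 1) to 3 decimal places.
axis z_0 = ẑ; lever o_n−o_0 = (3.7811,-9.1112,-1.6340)
cross product → J_v[:, 0] = (9.1112,3.7811,-0.0000)
J_ω[:, 0] = z_0
entry J[1][0] = 3.7811

3.781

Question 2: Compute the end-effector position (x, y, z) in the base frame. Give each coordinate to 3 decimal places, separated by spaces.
after link 1: o_1 = (2.5981, -1.5000, 0.0000)
after link 2: o_2 = (5.8481, -4.5311, -2.5000)
after link 3: o_3 = (3.7811, -9.1112, -1.6340)

3.781 -9.111 -1.634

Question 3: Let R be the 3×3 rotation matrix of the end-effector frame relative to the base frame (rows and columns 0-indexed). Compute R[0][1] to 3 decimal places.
0.433

End-effector y-axis (col 1 of R) = (0.4330,-0.2500,0.8660)
R[0][1] = 0.4330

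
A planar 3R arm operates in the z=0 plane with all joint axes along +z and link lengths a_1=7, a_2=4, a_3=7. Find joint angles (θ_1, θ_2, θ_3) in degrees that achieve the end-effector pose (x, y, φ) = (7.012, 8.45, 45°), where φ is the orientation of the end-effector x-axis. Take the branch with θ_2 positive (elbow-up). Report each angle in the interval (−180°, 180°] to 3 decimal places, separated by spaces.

29.999 149.996 -134.995

wrist centre = target − a_3·(cos φ, sin φ) = (2.0623, 3.5003)
cos θ_2 = (16.5047−7²−4²)/(2·7·4) = -0.8660; θ_2 = 149.9958° (elbow-up)
β = atan2(3.5003,2.0623) = 59.4946°; ψ = atan2(2.0003,3.5360) = 29.4958°
θ_1 = β − ψ = 29.9988°
θ_3 = φ − θ_1 − θ_2 = -134.9945° (wrapped to (-180°,180°])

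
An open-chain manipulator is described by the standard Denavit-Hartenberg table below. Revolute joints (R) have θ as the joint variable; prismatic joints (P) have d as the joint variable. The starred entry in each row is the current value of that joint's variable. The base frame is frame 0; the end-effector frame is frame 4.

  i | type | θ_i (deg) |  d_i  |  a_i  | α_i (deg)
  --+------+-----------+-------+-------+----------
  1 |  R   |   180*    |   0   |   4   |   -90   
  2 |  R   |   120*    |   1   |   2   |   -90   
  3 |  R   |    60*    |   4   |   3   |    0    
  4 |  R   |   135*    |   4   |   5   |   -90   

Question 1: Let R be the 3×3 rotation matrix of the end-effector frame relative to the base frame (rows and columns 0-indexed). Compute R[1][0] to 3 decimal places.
End-effector x-axis (col 0 of R) = (-0.4830,-0.2588,0.8365)
R[1][0] = -0.2588

-0.259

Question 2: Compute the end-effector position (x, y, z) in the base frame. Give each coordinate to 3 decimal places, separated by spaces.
2.263 0.304 5.151

after link 1: o_1 = (-4.0000, 0.0000, 0.0000)
after link 2: o_2 = (-3.0000, -1.0000, -1.7321)
after link 3: o_3 = (1.2141, 1.5981, -1.0311)
after link 4: o_4 = (2.2634, 0.3040, 5.1515)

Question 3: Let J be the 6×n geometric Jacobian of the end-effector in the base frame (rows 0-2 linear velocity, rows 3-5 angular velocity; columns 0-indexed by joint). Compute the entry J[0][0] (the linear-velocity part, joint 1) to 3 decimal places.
-0.304

axis z_0 = ẑ; lever o_n−o_0 = (2.2634,0.3040,5.1515)
cross product → J_v[:, 0] = (-0.3040,2.2634,0.0000)
J_ω[:, 0] = z_0
entry J[0][0] = -0.3040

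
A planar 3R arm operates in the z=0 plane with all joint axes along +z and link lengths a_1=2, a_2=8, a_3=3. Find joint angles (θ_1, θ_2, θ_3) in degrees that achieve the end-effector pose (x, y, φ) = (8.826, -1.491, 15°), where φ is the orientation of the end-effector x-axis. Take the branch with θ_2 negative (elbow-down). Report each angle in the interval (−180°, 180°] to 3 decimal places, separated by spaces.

120.013 -150.007 44.994

wrist centre = target − a_3·(cos φ, sin φ) = (5.9282, -2.2675)
cos θ_2 = (40.2852−2²−8²)/(2·2·8) = -0.8661; θ_2 = -150.0072° (elbow-down)
β = atan2(-2.2675,5.9282) = -20.9311°; ψ = atan2(-3.9991,-4.9287) = -140.9443°
θ_1 = β − ψ = 120.0131°
θ_3 = φ − θ_1 − θ_2 = 44.9940° (wrapped to (-180°,180°])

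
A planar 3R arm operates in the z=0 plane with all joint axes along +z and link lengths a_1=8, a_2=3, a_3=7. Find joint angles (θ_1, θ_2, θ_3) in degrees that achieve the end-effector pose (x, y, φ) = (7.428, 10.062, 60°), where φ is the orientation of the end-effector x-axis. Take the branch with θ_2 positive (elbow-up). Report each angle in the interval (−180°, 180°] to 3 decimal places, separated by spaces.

30.003 150.007 -120.010

wrist centre = target − a_3·(cos φ, sin φ) = (3.9280, 3.9998)
cos θ_2 = (31.4278−8²−3²)/(2·8·3) = -0.8661; θ_2 = 150.0072° (elbow-up)
β = atan2(3.9998,3.9280) = 45.5191°; ψ = atan2(1.4997,5.4017) = 15.5161°
θ_1 = β − ψ = 30.0029°
θ_3 = φ − θ_1 − θ_2 = -120.0101° (wrapped to (-180°,180°])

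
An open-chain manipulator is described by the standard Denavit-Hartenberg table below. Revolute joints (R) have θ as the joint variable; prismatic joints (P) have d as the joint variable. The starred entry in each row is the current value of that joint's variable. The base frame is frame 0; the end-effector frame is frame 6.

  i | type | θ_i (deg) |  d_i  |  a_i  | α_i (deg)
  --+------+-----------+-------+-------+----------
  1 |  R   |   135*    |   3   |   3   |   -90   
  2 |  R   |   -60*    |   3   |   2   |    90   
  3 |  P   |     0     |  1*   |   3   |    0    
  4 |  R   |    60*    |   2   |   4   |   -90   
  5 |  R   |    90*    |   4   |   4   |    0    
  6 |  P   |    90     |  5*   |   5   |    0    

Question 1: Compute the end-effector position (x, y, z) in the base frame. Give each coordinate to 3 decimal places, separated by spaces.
after link 1: o_1 = (-2.1213, 2.1213, 3.0000)
after link 2: o_2 = (-4.9497, 0.7071, 4.7321)
after link 3: o_3 = (-5.3980, 1.1554, 7.8301)
after link 4: o_4 = (-7.3299, -1.8117, 10.5622)
after link 5: o_5 = (-9.9688, -2.0012, 5.5622)
after link 6: o_6 = (-6.2599, -3.1219, -0.3529)

-6.260 -3.122 -0.353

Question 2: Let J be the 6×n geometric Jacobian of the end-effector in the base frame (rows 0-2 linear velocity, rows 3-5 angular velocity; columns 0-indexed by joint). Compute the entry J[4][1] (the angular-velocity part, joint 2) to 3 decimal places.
axis z_1 = (-0.7071,-0.7071,0.0000); lever o_n−o_1 = (-4.1386,-5.2432,-3.3529)
cross product → J_v[:, 1] = (2.3708,-2.3708,0.7811)
J_ω[:, 1] = z_1
entry J[4][1] = -0.7071

-0.707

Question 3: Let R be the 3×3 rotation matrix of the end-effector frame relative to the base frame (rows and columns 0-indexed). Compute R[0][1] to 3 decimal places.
0.612

End-effector y-axis (col 1 of R) = (0.6124,-0.6124,0.5000)
R[0][1] = 0.6124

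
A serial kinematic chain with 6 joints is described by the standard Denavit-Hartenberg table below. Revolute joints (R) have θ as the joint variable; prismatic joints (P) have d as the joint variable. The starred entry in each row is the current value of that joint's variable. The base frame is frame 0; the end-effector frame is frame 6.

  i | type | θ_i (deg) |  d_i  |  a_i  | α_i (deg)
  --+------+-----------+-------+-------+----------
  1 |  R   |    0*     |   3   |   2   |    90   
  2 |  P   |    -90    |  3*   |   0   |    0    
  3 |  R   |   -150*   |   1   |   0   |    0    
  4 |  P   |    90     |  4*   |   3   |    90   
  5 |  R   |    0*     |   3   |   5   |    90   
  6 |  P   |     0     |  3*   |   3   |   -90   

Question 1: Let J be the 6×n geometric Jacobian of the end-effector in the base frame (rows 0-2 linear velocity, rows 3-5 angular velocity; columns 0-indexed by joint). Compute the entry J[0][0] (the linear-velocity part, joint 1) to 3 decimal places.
axis z_0 = ẑ; lever o_n−o_0 = (-9.0263,-5.0000,0.0981)
cross product → J_v[:, 0] = (5.0000,-9.0263,0.0000)
J_ω[:, 0] = z_0
entry J[0][0] = 5.0000

5.000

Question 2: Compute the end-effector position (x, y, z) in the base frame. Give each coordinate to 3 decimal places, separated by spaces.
after link 1: o_1 = (2.0000, 0.0000, 3.0000)
after link 2: o_2 = (2.0000, -3.0000, 3.0000)
after link 3: o_3 = (2.0000, -4.0000, 3.0000)
after link 4: o_4 = (-0.5981, -8.0000, 1.5000)
after link 5: o_5 = (-6.4282, -8.0000, 1.5981)
after link 6: o_6 = (-9.0263, -5.0000, 0.0981)

-9.026 -5.000 0.098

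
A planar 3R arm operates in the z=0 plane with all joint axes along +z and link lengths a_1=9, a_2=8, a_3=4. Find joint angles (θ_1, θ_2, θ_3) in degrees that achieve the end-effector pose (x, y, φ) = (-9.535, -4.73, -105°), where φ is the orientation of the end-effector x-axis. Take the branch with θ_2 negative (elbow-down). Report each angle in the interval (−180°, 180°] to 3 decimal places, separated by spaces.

-119.997 -120.002 134.999

wrist centre = target − a_3·(cos φ, sin φ) = (-8.4997, -0.8663)
cos θ_2 = (72.9958−9²−8²)/(2·9·8) = -0.5000; θ_2 = -120.0019° (elbow-down)
β = atan2(-0.8663,-8.4997) = -174.1805°; ψ = atan2(-6.9281,4.9998) = -54.1832°
θ_1 = β − ψ = -119.9973°
θ_3 = φ − θ_1 − θ_2 = 134.9992° (wrapped to (-180°,180°])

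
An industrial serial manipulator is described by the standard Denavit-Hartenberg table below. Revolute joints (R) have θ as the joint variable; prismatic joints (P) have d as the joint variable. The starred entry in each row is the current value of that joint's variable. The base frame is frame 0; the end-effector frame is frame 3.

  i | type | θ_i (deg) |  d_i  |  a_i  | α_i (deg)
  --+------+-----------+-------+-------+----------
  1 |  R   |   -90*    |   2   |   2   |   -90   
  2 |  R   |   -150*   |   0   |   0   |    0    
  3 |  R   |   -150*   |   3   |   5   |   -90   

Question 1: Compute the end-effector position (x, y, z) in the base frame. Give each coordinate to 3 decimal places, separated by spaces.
after link 1: o_1 = (0.0000, -2.0000, 2.0000)
after link 2: o_2 = (0.0000, -2.0000, 2.0000)
after link 3: o_3 = (3.0000, -4.5000, -2.3301)

3.000 -4.500 -2.330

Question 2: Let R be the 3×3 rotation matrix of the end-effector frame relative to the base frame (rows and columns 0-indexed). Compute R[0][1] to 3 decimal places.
-1.000

End-effector y-axis (col 1 of R) = (-1.0000,-0.0000,-0.0000)
R[0][1] = -1.0000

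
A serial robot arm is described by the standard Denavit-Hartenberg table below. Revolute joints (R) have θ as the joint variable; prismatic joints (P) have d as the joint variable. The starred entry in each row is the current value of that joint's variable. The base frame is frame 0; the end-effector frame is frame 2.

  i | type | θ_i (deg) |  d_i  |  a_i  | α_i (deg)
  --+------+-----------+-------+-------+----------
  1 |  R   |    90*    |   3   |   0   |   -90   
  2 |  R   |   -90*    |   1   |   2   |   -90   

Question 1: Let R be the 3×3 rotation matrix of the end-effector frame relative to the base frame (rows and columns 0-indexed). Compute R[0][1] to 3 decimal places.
1.000

End-effector y-axis (col 1 of R) = (1.0000,0.0000,-0.0000)
R[0][1] = 1.0000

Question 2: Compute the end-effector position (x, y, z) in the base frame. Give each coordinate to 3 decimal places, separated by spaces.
-1.000 0.000 5.000

after link 1: o_1 = (0.0000, 0.0000, 3.0000)
after link 2: o_2 = (-1.0000, 0.0000, 5.0000)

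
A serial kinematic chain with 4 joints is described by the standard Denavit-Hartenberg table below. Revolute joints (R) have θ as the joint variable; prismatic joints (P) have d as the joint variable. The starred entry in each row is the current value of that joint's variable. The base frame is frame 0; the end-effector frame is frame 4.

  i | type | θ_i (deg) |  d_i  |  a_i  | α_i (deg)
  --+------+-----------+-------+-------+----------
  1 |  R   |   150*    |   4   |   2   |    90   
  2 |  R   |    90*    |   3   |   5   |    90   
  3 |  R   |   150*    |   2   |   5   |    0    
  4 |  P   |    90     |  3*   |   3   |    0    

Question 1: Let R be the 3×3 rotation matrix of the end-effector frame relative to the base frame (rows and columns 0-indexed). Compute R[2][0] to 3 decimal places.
End-effector x-axis (col 0 of R) = (-0.4330,-0.7500,-0.5000)
R[2][0] = -0.5000

-0.500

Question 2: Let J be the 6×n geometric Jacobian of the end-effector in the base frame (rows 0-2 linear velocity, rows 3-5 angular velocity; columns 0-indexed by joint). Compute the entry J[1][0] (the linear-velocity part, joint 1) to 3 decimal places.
-4.611

axis z_0 = ẑ; lever o_n−o_0 = (-4.6112,6.0131,3.1699)
cross product → J_v[:, 0] = (-6.0131,-4.6112,0.0000)
J_ω[:, 0] = z_0
entry J[1][0] = -4.6112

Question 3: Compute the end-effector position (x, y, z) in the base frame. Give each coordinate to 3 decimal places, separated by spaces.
after link 1: o_1 = (-1.7321, 1.0000, 4.0000)
after link 2: o_2 = (-0.2321, 3.5981, 9.0000)
after link 3: o_3 = (-0.7141, 6.7631, 4.6699)
after link 4: o_4 = (-4.6112, 6.0131, 3.1699)

-4.611 6.013 3.170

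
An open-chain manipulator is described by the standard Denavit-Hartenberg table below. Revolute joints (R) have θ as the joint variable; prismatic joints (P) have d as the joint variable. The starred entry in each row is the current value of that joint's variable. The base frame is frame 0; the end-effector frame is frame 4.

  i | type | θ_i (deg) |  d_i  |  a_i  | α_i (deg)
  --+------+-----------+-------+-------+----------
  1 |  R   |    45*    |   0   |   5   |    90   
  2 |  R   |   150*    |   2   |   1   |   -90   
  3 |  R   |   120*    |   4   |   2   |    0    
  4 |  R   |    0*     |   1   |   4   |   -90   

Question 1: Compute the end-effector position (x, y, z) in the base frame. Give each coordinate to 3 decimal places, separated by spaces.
0.732 5.253 -5.330

after link 1: o_1 = (3.5355, 3.5355, 0.0000)
after link 2: o_2 = (4.3374, 1.5089, 0.5000)
after link 3: o_3 = (2.3108, 1.9319, -3.4641)
after link 4: o_4 = (0.7325, 5.2525, -5.3301)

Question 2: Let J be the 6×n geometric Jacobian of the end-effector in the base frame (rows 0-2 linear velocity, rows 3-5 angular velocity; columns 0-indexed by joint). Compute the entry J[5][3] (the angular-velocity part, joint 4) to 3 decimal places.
axis z_3 = (-0.3536,-0.3536,-0.8660); lever o_n−o_3 = (-1.5783,3.3207,-1.8660)
cross product → J_v[:, 3] = (3.5355,0.7071,-1.7321)
J_ω[:, 3] = z_3
entry J[5][3] = -0.8660

-0.866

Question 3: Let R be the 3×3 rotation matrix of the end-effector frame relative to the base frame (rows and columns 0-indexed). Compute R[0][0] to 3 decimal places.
-0.306

End-effector x-axis (col 0 of R) = (-0.3062,0.9186,-0.2500)
R[0][0] = -0.3062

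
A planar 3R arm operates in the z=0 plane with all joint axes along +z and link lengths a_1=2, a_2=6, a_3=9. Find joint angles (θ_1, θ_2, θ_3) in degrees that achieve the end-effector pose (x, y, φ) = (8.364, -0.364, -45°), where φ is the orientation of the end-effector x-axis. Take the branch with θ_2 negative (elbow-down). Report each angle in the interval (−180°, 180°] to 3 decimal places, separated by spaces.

wrist centre = target − a_3·(cos φ, sin φ) = (2.0000, 6.0000)
cos θ_2 = (39.9997−2²−6²)/(2·2·6) = -0.0000; θ_2 = -90.0007° (elbow-down)
β = atan2(6.0000,2.0000) = 71.5646°; ψ = atan2(-6.0000,1.9999) = -71.5657°
θ_1 = β − ψ = 143.1303°
θ_3 = φ − θ_1 − θ_2 = -98.1296° (wrapped to (-180°,180°])

143.130 -90.001 -98.130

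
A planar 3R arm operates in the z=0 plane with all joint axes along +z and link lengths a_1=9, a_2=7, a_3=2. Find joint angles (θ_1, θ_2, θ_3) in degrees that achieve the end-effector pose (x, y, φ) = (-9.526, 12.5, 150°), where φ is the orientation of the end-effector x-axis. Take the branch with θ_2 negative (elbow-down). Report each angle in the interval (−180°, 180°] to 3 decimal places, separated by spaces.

wrist centre = target − a_3·(cos φ, sin φ) = (-7.7939, 11.5000)
cos θ_2 = (192.9956−9²−7²)/(2·9·7) = 0.5000; θ_2 = -60.0023° (elbow-down)
β = atan2(11.5000,-7.7939) = 124.1269°; ψ = atan2(-6.0623,12.4998) = -25.8731°
θ_1 = β − ψ = 150.0000°
θ_3 = φ − θ_1 − θ_2 = 60.0023° (wrapped to (-180°,180°])

150.000 -60.002 60.002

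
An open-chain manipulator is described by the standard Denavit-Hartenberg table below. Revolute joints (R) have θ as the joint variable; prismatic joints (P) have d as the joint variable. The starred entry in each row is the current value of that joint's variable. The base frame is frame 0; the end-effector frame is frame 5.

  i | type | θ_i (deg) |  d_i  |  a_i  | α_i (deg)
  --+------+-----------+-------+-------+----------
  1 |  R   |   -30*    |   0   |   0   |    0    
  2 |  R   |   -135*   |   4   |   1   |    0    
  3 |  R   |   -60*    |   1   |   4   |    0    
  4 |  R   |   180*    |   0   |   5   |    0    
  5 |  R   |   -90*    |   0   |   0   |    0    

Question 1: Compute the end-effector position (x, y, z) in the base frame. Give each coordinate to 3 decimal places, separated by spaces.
-0.259 -0.966 5.000

after link 1: o_1 = (0.0000, 0.0000, 0.0000)
after link 2: o_2 = (-0.9659, -0.2588, 4.0000)
after link 3: o_3 = (-3.7944, 2.5696, 5.0000)
after link 4: o_4 = (-0.2588, -0.9659, 5.0000)
after link 5: o_5 = (-0.2588, -0.9659, 5.0000)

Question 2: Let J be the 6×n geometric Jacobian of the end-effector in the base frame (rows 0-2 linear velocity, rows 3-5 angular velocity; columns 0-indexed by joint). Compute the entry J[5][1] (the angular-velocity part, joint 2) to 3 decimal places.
1.000

axis z_1 = (0.0000,0.0000,1.0000); lever o_n−o_1 = (-0.2588,-0.9659,5.0000)
cross product → J_v[:, 1] = (0.9659,-0.2588,0.0000)
J_ω[:, 1] = z_1
entry J[5][1] = 1.0000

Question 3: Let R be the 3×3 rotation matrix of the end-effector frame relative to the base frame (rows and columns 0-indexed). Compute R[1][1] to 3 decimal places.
-0.707

End-effector y-axis (col 1 of R) = (0.7071,-0.7071,0.0000)
R[1][1] = -0.7071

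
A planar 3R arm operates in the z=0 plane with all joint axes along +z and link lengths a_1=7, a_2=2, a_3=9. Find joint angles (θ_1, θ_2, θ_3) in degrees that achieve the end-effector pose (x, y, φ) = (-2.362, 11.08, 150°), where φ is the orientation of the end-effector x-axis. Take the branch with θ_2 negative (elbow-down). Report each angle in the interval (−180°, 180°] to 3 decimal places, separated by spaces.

wrist centre = target − a_3·(cos φ, sin φ) = (5.4322, 6.5800)
cos θ_2 = (72.8055−7²−2²)/(2·7·2) = 0.7073; θ_2 = -44.9811° (elbow-down)
β = atan2(6.5800,5.4322) = 50.4581°; ψ = atan2(-1.4137,8.4147) = -9.5372°
θ_1 = β − ψ = 59.9952°
θ_3 = φ − θ_1 − θ_2 = 134.9859° (wrapped to (-180°,180°])

59.995 -44.981 134.986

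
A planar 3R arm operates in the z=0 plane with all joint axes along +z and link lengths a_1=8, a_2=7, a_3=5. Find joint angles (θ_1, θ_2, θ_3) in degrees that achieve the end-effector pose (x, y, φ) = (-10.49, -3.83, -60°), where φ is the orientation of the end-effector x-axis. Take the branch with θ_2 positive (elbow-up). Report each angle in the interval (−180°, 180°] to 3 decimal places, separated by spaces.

wrist centre = target − a_3·(cos φ, sin φ) = (-12.9900, 0.5001)
cos θ_2 = (168.9902−8²−7²)/(2·8·7) = 0.4999; θ_2 = 60.0058° (elbow-up)
β = atan2(0.5001,-12.9900) = 177.7951°; ψ = atan2(6.0625,11.4994) = 27.7984°
θ_1 = β − ψ = 149.9967°
θ_3 = φ − θ_1 − θ_2 = 89.9975° (wrapped to (-180°,180°])

149.997 60.006 89.997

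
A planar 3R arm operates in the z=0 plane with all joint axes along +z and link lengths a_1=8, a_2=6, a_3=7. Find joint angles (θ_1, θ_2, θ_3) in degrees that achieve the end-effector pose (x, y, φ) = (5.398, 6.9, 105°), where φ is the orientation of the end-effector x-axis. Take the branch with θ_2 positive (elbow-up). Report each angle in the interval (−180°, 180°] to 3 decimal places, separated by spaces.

wrist centre = target − a_3·(cos φ, sin φ) = (7.2097, 0.1385)
cos θ_2 = (51.9994−8²−6²)/(2·8·6) = -0.5000; θ_2 = 120.0004° (elbow-up)
β = atan2(0.1385,7.2097) = 1.1007°; ψ = atan2(5.1961,5.0000) = 46.1022°
θ_1 = β − ψ = -45.0015°
θ_3 = φ − θ_1 − θ_2 = 30.0011° (wrapped to (-180°,180°])

-45.002 120.000 30.001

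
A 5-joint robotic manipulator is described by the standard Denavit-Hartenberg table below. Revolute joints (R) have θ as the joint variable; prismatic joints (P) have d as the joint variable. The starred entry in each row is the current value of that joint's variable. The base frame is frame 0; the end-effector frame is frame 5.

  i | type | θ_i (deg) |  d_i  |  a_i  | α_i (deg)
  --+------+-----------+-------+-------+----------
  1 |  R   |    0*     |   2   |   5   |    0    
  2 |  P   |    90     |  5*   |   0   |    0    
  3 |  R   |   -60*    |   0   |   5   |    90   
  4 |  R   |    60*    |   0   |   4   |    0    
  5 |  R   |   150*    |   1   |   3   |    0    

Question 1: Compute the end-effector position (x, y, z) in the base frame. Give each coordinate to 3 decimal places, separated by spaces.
after link 1: o_1 = (5.0000, 0.0000, 2.0000)
after link 2: o_2 = (5.0000, 0.0000, 7.0000)
after link 3: o_3 = (9.3301, 2.5000, 7.0000)
after link 4: o_4 = (11.0622, 3.5000, 10.4641)
after link 5: o_5 = (9.3122, 1.3349, 8.9641)

9.312 1.335 8.964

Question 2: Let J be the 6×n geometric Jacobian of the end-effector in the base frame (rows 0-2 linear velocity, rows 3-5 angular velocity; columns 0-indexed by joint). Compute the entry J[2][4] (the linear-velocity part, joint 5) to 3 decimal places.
-2.598

axis z_4 = (0.5000,-0.8660,0.0000); lever o_n−o_4 = (-1.7500,-2.1651,-1.5000)
cross product → J_v[:, 4] = (1.2990,0.7500,-2.5981)
J_ω[:, 4] = z_4
entry J[2][4] = -2.5981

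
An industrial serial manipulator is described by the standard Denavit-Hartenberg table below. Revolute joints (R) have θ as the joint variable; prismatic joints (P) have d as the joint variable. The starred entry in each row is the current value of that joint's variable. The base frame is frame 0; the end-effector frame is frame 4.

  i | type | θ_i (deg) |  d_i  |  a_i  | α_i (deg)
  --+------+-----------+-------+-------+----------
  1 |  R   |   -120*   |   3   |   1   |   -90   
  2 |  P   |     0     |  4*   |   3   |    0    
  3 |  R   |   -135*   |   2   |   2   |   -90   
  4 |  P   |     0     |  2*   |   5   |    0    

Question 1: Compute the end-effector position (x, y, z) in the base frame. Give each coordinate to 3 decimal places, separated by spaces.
4.964 -3.402 9.364

after link 1: o_1 = (-0.5000, -0.8660, 3.0000)
after link 2: o_2 = (1.4641, -5.4641, 3.0000)
after link 3: o_3 = (3.9033, -5.2394, 4.4142)
after link 4: o_4 = (4.9639, -3.4022, 9.3640)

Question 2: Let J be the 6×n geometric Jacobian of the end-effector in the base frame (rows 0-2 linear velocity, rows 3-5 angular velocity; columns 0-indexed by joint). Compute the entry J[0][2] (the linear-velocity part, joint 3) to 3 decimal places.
axis z_2 = (0.8660,-0.5000,0.0000); lever o_n−o_2 = (3.4998,2.0619,6.3640)
cross product → J_v[:, 2] = (-3.1820,-5.5114,3.5355)
J_ω[:, 2] = z_2
entry J[0][2] = -3.1820

-3.182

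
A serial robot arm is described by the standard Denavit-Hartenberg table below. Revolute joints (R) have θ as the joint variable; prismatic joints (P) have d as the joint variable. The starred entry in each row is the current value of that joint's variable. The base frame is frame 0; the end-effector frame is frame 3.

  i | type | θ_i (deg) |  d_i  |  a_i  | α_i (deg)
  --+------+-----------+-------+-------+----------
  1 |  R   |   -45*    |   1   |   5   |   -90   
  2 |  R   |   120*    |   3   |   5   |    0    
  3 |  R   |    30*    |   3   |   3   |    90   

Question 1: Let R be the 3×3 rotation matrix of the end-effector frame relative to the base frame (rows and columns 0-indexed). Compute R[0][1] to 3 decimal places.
0.707

End-effector y-axis (col 1 of R) = (0.7071,0.7071,0.0000)
R[0][1] = 0.7071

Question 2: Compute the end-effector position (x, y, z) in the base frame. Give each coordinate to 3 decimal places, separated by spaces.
4.173 4.312 -4.830

after link 1: o_1 = (3.5355, -3.5355, 1.0000)
after link 2: o_2 = (3.8891, 0.3536, -3.3301)
after link 3: o_3 = (4.1733, 4.3120, -4.8301)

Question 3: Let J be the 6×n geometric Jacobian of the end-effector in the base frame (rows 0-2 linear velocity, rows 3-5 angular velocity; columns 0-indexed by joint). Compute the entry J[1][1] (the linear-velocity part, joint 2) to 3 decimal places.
axis z_1 = (0.7071,0.7071,0.0000); lever o_n−o_1 = (0.6378,7.8475,-5.8301)
cross product → J_v[:, 1] = (-4.1225,4.1225,5.0981)
J_ω[:, 1] = z_1
entry J[1][1] = 4.1225

4.123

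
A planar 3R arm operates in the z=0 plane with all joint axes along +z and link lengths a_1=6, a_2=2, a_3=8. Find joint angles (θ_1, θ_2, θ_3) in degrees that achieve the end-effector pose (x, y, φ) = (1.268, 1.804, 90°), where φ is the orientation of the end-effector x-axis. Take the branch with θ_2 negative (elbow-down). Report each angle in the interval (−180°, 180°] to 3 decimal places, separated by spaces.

wrist centre = target − a_3·(cos φ, sin φ) = (1.2680, -6.1960)
cos θ_2 = (39.9982−6²−2²)/(2·6·2) = -0.0001; θ_2 = -90.0042° (elbow-down)
β = atan2(-6.1960,1.2680) = -78.4342°; ψ = atan2(-2.0000,5.9999) = -18.4354°
θ_1 = β − ψ = -59.9989°
θ_3 = φ − θ_1 − θ_2 = -119.9969° (wrapped to (-180°,180°])

-59.999 -90.004 -119.997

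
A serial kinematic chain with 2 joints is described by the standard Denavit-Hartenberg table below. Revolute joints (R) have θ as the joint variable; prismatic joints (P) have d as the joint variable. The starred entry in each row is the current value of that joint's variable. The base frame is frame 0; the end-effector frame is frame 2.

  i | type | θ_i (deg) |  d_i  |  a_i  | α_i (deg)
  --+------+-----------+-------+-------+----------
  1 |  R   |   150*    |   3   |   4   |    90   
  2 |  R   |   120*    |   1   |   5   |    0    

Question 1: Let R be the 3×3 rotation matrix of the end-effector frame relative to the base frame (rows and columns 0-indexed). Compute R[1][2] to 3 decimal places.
End-effector z-axis (col 2 of R) = (0.5000,0.8660,0.0000)
R[1][2] = 0.8660

0.866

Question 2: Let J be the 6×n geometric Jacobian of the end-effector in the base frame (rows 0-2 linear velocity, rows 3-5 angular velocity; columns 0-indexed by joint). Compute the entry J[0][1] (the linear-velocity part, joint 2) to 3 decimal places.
axis z_1 = (0.5000,0.8660,0.0000); lever o_n−o_1 = (2.6651,-0.3840,4.3301)
cross product → J_v[:, 1] = (3.7500,-2.1651,-2.5000)
J_ω[:, 1] = z_1
entry J[0][1] = 3.7500

3.750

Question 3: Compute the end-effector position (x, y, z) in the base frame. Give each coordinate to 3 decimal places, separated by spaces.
after link 1: o_1 = (-3.4641, 2.0000, 3.0000)
after link 2: o_2 = (-0.7990, 1.6160, 7.3301)

-0.799 1.616 7.330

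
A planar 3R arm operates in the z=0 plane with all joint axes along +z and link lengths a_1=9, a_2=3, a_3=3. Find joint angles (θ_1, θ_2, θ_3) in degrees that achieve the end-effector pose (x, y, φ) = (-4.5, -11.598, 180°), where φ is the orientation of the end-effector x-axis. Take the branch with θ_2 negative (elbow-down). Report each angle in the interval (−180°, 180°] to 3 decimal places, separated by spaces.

-89.999 -30.004 -59.997

wrist centre = target − a_3·(cos φ, sin φ) = (-1.5000, -11.5980)
cos θ_2 = (136.7636−9²−3²)/(2·9·3) = 0.8660; θ_2 = -30.0038° (elbow-down)
β = atan2(-11.5980,-1.5000) = -97.3693°; ψ = atan2(-1.5002,11.5980) = -7.3701°
θ_1 = β − ψ = -89.9992°
θ_3 = φ − θ_1 − θ_2 = -59.9971° (wrapped to (-180°,180°])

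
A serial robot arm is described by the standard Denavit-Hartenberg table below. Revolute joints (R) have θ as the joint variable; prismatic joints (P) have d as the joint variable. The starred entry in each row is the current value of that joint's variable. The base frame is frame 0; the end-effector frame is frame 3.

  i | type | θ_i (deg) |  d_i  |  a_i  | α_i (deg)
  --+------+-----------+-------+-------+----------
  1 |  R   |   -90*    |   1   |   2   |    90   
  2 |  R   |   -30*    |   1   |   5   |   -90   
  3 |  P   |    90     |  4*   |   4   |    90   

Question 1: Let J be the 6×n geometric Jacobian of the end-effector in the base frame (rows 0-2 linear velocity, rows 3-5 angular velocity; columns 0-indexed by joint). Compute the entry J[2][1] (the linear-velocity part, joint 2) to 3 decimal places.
axis z_1 = (-1.0000,-0.0000,0.0000); lever o_n−o_1 = (3.0000,-6.3301,0.9641)
cross product → J_v[:, 1] = (0.0000,0.9641,6.3301)
J_ω[:, 1] = z_1
entry J[2][1] = 6.3301

6.330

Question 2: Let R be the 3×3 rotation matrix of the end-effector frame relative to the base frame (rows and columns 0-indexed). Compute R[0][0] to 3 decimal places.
End-effector x-axis (col 0 of R) = (1.0000,-0.0000,-0.0000)
R[0][0] = 1.0000

1.000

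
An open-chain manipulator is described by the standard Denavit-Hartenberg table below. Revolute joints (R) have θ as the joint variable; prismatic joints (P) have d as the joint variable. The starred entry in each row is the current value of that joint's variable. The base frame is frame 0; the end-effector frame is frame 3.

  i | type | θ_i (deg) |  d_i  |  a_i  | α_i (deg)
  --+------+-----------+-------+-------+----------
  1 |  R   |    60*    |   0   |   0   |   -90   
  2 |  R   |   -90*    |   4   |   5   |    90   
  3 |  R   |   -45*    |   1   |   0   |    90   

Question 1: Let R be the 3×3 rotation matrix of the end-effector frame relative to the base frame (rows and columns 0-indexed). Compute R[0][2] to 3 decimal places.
End-effector z-axis (col 2 of R) = (0.6124,-0.3536,-0.7071)
R[0][2] = 0.6124

0.612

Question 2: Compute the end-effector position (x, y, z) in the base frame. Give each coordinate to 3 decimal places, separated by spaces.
-3.964 1.134 5.000

after link 1: o_1 = (0.0000, 0.0000, 0.0000)
after link 2: o_2 = (-3.4641, 2.0000, 5.0000)
after link 3: o_3 = (-3.9641, 1.1340, 5.0000)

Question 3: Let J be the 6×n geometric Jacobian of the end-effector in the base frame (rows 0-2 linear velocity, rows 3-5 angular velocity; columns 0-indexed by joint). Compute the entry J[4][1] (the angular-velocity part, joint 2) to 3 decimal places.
axis z_1 = (-0.8660,0.5000,0.0000); lever o_n−o_1 = (-3.9641,1.1340,5.0000)
cross product → J_v[:, 1] = (2.5000,4.3301,1.0000)
J_ω[:, 1] = z_1
entry J[4][1] = 0.5000

0.500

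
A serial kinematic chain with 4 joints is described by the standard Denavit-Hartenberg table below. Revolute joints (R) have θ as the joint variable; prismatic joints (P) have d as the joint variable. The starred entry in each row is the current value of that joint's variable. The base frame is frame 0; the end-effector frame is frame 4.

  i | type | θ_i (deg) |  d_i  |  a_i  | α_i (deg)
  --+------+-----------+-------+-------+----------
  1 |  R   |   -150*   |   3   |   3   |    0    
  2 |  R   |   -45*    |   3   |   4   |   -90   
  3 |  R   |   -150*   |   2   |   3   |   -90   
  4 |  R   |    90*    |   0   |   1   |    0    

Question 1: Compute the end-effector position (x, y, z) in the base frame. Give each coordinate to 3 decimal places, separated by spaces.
-4.211 -2.103 7.500

after link 1: o_1 = (-2.5981, -1.5000, 3.0000)
after link 2: o_2 = (-6.4618, -0.4647, 6.0000)
after link 3: o_3 = (-4.4699, -3.0690, 7.5000)
after link 4: o_4 = (-4.2110, -2.1031, 7.5000)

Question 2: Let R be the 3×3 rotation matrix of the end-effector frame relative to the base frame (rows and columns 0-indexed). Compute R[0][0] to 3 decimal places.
0.259

End-effector x-axis (col 0 of R) = (0.2588,0.9659,0.0000)
R[0][0] = 0.2588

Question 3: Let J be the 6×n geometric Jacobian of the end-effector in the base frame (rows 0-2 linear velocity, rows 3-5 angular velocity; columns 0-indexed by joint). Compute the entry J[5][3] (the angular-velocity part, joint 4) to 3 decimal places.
0.866

axis z_3 = (-0.4830,0.1294,0.8660); lever o_n−o_3 = (0.2588,0.9659,0.0000)
cross product → J_v[:, 3] = (-0.8365,0.2241,-0.5000)
J_ω[:, 3] = z_3
entry J[5][3] = 0.8660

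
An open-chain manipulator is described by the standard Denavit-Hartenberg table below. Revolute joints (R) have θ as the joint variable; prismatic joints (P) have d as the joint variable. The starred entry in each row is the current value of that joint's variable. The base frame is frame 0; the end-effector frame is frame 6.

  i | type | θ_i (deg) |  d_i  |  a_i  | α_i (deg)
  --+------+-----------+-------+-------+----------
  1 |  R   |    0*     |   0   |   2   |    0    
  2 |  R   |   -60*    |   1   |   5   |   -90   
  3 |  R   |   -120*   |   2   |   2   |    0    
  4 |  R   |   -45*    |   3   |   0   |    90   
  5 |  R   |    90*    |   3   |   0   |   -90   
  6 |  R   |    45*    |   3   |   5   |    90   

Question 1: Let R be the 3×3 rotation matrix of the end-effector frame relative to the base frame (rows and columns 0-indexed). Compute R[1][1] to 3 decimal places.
End-effector y-axis (col 1 of R) = (0.4830,-0.8365,-0.2588)
R[1][1] = -0.8365

-0.837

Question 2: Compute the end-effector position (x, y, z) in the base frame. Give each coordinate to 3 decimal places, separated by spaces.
after link 1: o_1 = (2.0000, 0.0000, 0.0000)
after link 2: o_2 = (4.5000, -4.3301, 1.0000)
after link 3: o_3 = (5.7321, -2.4641, 2.7321)
after link 4: o_4 = (8.3301, -0.9641, 2.7321)
after link 5: o_5 = (7.9419, -0.2917, -0.1657)
after link 6: o_6 = (12.9102, -1.8259, 2.4729)

12.910 -1.826 2.473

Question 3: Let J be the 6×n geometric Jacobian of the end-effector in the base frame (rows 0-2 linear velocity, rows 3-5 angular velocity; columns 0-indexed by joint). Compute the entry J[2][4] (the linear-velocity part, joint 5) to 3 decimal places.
axis z_4 = (-0.1294,0.2241,-0.9659); lever o_n−o_4 = (4.5801,-0.8618,-0.2592)
cross product → J_v[:, 4] = (-0.8905,-4.4575,-0.9151)
J_ω[:, 4] = z_4
entry J[2][4] = -0.9151

-0.915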